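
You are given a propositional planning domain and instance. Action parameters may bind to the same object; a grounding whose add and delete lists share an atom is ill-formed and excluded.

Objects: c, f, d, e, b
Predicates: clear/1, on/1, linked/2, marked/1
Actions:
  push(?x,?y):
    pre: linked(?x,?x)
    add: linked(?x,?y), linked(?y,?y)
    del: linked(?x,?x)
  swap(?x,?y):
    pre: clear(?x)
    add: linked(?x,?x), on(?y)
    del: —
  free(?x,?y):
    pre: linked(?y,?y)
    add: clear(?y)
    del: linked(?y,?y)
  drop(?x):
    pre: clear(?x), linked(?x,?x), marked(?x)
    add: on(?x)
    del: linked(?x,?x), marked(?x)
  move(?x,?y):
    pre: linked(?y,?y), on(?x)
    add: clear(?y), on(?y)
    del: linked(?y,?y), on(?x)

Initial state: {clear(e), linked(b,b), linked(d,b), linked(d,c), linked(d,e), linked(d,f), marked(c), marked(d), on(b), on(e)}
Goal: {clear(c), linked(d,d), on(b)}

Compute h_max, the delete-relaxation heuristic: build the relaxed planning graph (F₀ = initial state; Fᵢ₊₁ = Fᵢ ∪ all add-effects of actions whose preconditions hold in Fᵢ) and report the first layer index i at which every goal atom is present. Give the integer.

F0 = init (10 atoms)
F1 = F0 ∪ {clear(b), linked(b,c), linked(b,d), linked(b,e), linked(b,f), linked(c,c), linked(d,d), linked(e,e), linked(f,f), on(c), on(d), on(f)}  (22 atoms)
F2 = F1 ∪ {clear(c), clear(d), clear(f), linked(c,b), linked(c,d), linked(c,e), linked(c,f), linked(e,b), linked(e,c), linked(e,d), linked(e,f), linked(f,b), linked(f,c), linked(f,d), linked(f,e)}  (37 atoms)
goal ⊆ F2  ⇒  h_max = 2

2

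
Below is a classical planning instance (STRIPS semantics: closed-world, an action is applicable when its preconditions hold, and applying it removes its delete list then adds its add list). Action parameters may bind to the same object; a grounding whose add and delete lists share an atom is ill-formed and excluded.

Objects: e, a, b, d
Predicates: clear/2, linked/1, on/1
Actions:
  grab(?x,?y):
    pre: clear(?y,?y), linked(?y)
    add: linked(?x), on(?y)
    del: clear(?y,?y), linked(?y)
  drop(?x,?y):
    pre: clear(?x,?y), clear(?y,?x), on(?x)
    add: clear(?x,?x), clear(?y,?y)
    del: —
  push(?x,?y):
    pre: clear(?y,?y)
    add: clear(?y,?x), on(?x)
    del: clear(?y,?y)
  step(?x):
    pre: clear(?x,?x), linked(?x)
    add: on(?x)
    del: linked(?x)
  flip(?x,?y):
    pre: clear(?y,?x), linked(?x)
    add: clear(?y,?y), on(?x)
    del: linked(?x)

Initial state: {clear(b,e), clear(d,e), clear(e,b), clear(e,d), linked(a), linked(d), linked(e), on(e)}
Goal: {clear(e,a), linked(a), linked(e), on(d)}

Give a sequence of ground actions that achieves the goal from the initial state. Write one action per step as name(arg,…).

flip(d,e); push(a,e)

1. flip(d,e)  →  {clear(b,e), clear(d,e), clear(e,b), clear(e,d), clear(e,e), linked(a), linked(e), on(d), on(e)}
2. push(a,e)  →  {clear(b,e), clear(d,e), clear(e,a), clear(e,b), clear(e,d), linked(a), linked(e), on(a), on(d), on(e)}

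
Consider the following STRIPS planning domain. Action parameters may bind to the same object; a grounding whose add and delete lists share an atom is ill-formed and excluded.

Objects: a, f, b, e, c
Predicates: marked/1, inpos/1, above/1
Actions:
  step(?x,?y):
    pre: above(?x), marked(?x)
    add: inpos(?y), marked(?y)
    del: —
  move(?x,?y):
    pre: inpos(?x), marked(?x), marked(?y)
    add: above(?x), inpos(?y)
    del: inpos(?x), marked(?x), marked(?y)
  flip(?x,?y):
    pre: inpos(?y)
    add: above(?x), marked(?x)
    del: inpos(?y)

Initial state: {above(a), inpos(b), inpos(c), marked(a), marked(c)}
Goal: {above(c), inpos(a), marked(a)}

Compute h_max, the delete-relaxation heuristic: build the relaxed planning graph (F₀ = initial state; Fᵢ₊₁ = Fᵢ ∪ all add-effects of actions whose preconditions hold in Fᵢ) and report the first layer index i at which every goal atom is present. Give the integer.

1

F0 = init (5 atoms)
F1 = F0 ∪ {above(b), above(c), above(e), above(f), inpos(a), inpos(e), inpos(f), marked(b), marked(e), marked(f)}  (15 atoms)
goal ⊆ F1  ⇒  h_max = 1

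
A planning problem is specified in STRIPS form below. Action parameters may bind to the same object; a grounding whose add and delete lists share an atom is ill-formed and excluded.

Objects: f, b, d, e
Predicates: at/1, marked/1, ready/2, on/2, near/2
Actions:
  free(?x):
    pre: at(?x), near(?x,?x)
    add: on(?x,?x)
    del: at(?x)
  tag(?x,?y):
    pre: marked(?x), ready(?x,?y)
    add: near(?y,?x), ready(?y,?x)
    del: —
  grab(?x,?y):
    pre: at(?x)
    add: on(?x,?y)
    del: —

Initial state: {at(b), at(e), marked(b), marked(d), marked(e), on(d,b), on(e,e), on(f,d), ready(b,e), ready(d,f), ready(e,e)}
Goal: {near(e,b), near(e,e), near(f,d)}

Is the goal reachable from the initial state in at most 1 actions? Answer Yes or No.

No

1. tag(b,e)  →  {at(b), at(e), marked(b), marked(d), marked(e), near(e,b), on(d,b), on(e,e), on(f,d), ready(b,e), ready(d,f), ready(e,b), ready(e,e)}
2. tag(d,f)  →  {at(b), at(e), marked(b), marked(d), marked(e), near(e,b), near(f,d), on(d,b), on(e,e), on(f,d), ready(b,e), ready(d,f), ready(e,b), ready(e,e), ready(f,d)}
3. tag(e,e)  →  {at(b), at(e), marked(b), marked(d), marked(e), near(e,b), near(e,e), near(f,d), on(d,b), on(e,e), on(f,d), ready(b,e), ready(d,f), ready(e,b), ready(e,e), ready(f,d)}
optimal plan length = 3; 3 > 1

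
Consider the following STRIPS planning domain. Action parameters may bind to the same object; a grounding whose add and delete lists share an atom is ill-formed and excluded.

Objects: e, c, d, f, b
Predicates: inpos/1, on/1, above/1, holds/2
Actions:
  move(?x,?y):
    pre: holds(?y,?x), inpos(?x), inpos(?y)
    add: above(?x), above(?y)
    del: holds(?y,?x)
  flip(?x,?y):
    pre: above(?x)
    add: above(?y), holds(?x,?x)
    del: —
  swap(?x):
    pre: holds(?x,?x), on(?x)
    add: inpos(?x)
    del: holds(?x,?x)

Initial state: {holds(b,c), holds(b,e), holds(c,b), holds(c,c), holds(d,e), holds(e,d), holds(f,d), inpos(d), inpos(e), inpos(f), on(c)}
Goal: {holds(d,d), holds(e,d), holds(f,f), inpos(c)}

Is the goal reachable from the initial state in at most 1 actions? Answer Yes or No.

No

1. move(e,d)  →  {above(d), above(e), holds(b,c), holds(b,e), holds(c,b), holds(c,c), holds(e,d), holds(f,d), inpos(d), inpos(e), inpos(f), on(c)}
2. flip(d,f)  →  {above(d), above(e), above(f), holds(b,c), holds(b,e), holds(c,b), holds(c,c), holds(d,d), holds(e,d), holds(f,d), inpos(d), inpos(e), inpos(f), on(c)}
3. flip(f,e)  →  {above(d), above(e), above(f), holds(b,c), holds(b,e), holds(c,b), holds(c,c), holds(d,d), holds(e,d), holds(f,d), holds(f,f), inpos(d), inpos(e), inpos(f), on(c)}
4. swap(c)  →  {above(d), above(e), above(f), holds(b,c), holds(b,e), holds(c,b), holds(d,d), holds(e,d), holds(f,d), holds(f,f), inpos(c), inpos(d), inpos(e), inpos(f), on(c)}
optimal plan length = 4; 4 > 1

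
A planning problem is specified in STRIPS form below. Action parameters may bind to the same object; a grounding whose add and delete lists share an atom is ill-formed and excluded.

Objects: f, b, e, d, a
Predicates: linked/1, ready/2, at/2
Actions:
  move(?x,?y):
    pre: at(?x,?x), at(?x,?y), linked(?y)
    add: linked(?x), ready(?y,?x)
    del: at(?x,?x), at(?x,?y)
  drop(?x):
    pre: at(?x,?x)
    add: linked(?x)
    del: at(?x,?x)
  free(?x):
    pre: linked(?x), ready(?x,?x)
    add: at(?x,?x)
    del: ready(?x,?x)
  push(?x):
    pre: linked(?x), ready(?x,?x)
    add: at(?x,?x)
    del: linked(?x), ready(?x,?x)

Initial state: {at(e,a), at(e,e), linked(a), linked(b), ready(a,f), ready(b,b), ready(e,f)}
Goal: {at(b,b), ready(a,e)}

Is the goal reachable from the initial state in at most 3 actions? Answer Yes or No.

Yes

1. move(e,a)  →  {linked(a), linked(b), linked(e), ready(a,e), ready(a,f), ready(b,b), ready(e,f)}
2. free(b)  →  {at(b,b), linked(a), linked(b), linked(e), ready(a,e), ready(a,f), ready(e,f)}
optimal plan length = 2; 2 ≤ 3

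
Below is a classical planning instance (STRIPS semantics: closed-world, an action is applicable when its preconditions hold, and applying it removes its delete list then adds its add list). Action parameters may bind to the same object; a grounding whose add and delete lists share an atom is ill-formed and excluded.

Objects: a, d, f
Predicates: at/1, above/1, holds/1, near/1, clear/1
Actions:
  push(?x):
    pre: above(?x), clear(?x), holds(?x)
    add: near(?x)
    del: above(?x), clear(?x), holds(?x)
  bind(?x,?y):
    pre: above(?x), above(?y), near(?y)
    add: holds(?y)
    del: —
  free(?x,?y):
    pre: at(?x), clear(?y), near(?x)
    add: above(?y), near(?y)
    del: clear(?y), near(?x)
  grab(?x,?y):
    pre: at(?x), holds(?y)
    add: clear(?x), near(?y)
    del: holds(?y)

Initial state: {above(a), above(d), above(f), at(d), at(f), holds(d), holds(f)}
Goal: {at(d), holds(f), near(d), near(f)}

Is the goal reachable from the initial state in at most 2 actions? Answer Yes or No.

No

1. grab(d,d)  →  {above(a), above(d), above(f), at(d), at(f), clear(d), holds(f), near(d)}
2. grab(d,f)  →  {above(a), above(d), above(f), at(d), at(f), clear(d), near(d), near(f)}
3. bind(a,f)  →  {above(a), above(d), above(f), at(d), at(f), clear(d), holds(f), near(d), near(f)}
optimal plan length = 3; 3 > 2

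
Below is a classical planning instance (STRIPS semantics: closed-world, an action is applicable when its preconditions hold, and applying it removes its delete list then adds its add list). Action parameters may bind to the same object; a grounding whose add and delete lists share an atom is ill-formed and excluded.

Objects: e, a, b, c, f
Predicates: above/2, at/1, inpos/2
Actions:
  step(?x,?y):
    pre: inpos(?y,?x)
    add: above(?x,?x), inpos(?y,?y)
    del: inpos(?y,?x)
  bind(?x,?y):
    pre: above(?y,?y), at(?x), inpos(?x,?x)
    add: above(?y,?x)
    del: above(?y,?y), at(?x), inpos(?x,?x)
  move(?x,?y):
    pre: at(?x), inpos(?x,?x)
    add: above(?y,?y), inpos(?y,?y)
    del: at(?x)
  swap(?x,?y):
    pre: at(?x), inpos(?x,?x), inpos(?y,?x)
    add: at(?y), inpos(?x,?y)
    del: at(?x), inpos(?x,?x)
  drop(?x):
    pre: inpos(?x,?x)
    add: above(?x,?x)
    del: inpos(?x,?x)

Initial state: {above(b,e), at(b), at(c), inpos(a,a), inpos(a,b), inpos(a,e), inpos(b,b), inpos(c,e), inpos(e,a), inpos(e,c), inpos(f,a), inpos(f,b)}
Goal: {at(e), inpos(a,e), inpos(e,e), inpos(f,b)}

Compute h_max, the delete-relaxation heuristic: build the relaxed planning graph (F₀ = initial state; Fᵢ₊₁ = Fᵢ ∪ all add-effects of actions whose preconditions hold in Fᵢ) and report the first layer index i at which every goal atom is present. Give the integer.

2

F0 = init (12 atoms)
F1 = F0 ∪ {above(a,a), above(b,b), above(c,c), above(e,e), above(f,f), at(a), at(f), inpos(b,a), inpos(b,f), inpos(c,c), inpos(e,e), inpos(f,f)}  (24 atoms)
F2 = F1 ∪ {above(a,b), above(a,c), above(a,f), above(b,a), above(b,c), above(b,f), above(c,a), above(c,b), above(c,f), above(e,a), above(e,b), above(e,c), above(e,f), above(f,a), above(f,b), above(f,c), at(e), inpos(a,f)}  (42 atoms)
goal ⊆ F2  ⇒  h_max = 2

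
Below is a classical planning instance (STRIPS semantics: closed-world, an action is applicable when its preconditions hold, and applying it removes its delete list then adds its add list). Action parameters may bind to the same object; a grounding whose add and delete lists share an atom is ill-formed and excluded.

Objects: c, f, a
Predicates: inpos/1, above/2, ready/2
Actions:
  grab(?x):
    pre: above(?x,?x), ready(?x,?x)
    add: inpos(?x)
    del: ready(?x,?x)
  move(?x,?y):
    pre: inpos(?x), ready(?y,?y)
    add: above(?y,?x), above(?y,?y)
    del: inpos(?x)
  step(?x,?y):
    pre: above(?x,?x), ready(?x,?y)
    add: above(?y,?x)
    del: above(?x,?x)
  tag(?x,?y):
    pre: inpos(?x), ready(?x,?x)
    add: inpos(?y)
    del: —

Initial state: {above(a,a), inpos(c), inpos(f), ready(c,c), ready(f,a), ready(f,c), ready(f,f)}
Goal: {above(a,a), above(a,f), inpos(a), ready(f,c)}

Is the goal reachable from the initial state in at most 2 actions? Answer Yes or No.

1. move(c,f)  →  {above(a,a), above(f,c), above(f,f), inpos(f), ready(c,c), ready(f,a), ready(f,c), ready(f,f)}
2. step(f,a)  →  {above(a,a), above(a,f), above(f,c), inpos(f), ready(c,c), ready(f,a), ready(f,c), ready(f,f)}
3. tag(f,a)  →  {above(a,a), above(a,f), above(f,c), inpos(a), inpos(f), ready(c,c), ready(f,a), ready(f,c), ready(f,f)}
optimal plan length = 3; 3 > 2

No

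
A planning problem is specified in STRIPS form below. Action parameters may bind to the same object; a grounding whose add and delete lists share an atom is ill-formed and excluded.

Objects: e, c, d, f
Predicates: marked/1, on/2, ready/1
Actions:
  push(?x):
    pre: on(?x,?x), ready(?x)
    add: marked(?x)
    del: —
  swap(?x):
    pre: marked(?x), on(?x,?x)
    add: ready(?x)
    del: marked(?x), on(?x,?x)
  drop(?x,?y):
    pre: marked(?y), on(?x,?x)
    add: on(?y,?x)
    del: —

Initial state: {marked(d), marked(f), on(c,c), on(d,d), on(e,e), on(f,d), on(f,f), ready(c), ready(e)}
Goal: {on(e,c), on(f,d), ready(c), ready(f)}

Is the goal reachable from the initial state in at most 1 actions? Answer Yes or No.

1. push(e)  →  {marked(d), marked(e), marked(f), on(c,c), on(d,d), on(e,e), on(f,d), on(f,f), ready(c), ready(e)}
2. swap(f)  →  {marked(d), marked(e), on(c,c), on(d,d), on(e,e), on(f,d), ready(c), ready(e), ready(f)}
3. drop(c,e)  →  {marked(d), marked(e), on(c,c), on(d,d), on(e,c), on(e,e), on(f,d), ready(c), ready(e), ready(f)}
optimal plan length = 3; 3 > 1

No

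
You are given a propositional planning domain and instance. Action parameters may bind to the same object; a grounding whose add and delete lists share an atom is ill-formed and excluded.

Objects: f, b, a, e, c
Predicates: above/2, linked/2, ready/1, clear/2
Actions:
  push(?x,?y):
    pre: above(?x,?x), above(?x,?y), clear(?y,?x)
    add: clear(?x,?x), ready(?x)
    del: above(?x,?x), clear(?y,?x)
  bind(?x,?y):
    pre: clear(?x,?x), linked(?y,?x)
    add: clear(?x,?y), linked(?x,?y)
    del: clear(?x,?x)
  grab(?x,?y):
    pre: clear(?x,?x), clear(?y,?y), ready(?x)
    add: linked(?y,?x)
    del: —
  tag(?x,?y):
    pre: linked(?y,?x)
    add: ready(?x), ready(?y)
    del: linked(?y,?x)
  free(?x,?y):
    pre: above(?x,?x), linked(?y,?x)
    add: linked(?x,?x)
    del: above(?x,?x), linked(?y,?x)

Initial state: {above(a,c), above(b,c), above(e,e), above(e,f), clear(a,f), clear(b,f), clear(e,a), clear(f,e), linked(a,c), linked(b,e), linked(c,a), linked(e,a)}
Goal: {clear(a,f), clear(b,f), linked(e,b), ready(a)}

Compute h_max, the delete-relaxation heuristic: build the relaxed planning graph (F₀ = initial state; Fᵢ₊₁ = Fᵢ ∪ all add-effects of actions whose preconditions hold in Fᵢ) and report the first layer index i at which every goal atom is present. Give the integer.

2

F0 = init (12 atoms)
F1 = F0 ∪ {clear(e,e), linked(e,e), ready(a), ready(b), ready(c), ready(e)}  (18 atoms)
F2 = F1 ∪ {clear(e,b), linked(e,b)}  (20 atoms)
goal ⊆ F2  ⇒  h_max = 2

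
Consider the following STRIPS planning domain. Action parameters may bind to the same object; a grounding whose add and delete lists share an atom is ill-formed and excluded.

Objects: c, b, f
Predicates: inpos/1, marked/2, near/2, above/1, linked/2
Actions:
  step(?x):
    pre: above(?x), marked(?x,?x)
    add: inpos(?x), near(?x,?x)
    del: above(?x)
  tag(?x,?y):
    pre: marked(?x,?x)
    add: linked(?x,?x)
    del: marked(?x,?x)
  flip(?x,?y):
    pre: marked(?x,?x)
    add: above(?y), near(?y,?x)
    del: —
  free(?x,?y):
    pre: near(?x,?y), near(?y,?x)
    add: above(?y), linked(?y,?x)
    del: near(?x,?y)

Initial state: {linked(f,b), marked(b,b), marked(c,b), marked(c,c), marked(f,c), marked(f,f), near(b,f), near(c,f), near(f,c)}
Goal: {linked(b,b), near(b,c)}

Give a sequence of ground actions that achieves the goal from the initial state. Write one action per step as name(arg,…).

1. tag(b,c)  →  {linked(b,b), linked(f,b), marked(c,b), marked(c,c), marked(f,c), marked(f,f), near(b,f), near(c,f), near(f,c)}
2. flip(c,b)  →  {above(b), linked(b,b), linked(f,b), marked(c,b), marked(c,c), marked(f,c), marked(f,f), near(b,c), near(b,f), near(c,f), near(f,c)}

tag(b,c); flip(c,b)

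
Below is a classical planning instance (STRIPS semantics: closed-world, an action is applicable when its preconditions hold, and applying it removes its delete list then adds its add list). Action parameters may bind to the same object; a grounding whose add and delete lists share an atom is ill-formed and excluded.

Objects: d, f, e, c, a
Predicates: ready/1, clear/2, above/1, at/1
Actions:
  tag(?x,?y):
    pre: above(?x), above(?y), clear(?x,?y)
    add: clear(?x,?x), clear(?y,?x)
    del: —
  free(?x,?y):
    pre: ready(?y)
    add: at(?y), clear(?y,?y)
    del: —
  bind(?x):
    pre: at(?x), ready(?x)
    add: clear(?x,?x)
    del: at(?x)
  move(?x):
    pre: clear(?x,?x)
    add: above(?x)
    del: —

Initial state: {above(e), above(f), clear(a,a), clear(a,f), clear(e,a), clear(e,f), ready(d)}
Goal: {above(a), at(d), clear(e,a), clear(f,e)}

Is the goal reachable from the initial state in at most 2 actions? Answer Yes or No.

1. tag(e,f)  →  {above(e), above(f), clear(a,a), clear(a,f), clear(e,a), clear(e,e), clear(e,f), clear(f,e), ready(d)}
2. free(d,d)  →  {above(e), above(f), at(d), clear(a,a), clear(a,f), clear(d,d), clear(e,a), clear(e,e), clear(e,f), clear(f,e), ready(d)}
3. move(a)  →  {above(a), above(e), above(f), at(d), clear(a,a), clear(a,f), clear(d,d), clear(e,a), clear(e,e), clear(e,f), clear(f,e), ready(d)}
optimal plan length = 3; 3 > 2

No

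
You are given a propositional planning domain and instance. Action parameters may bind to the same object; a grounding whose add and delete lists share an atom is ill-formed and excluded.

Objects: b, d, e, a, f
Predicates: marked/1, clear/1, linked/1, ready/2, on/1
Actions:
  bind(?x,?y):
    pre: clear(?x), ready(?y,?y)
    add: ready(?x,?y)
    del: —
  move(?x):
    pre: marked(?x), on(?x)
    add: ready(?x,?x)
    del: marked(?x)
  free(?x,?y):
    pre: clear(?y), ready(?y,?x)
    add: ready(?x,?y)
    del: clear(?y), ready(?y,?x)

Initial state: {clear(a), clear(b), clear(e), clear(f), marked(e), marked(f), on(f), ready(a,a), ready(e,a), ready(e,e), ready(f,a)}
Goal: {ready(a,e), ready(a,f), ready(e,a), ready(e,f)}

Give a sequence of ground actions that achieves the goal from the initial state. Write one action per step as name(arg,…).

1. bind(a,e)  →  {clear(a), clear(b), clear(e), clear(f), marked(e), marked(f), on(f), ready(a,a), ready(a,e), ready(e,a), ready(e,e), ready(f,a)}
2. move(f)  →  {clear(a), clear(b), clear(e), clear(f), marked(e), on(f), ready(a,a), ready(a,e), ready(e,a), ready(e,e), ready(f,a), ready(f,f)}
3. bind(e,f)  →  {clear(a), clear(b), clear(e), clear(f), marked(e), on(f), ready(a,a), ready(a,e), ready(e,a), ready(e,e), ready(e,f), ready(f,a), ready(f,f)}
4. bind(a,f)  →  {clear(a), clear(b), clear(e), clear(f), marked(e), on(f), ready(a,a), ready(a,e), ready(a,f), ready(e,a), ready(e,e), ready(e,f), ready(f,a), ready(f,f)}

bind(a,e); move(f); bind(e,f); bind(a,f)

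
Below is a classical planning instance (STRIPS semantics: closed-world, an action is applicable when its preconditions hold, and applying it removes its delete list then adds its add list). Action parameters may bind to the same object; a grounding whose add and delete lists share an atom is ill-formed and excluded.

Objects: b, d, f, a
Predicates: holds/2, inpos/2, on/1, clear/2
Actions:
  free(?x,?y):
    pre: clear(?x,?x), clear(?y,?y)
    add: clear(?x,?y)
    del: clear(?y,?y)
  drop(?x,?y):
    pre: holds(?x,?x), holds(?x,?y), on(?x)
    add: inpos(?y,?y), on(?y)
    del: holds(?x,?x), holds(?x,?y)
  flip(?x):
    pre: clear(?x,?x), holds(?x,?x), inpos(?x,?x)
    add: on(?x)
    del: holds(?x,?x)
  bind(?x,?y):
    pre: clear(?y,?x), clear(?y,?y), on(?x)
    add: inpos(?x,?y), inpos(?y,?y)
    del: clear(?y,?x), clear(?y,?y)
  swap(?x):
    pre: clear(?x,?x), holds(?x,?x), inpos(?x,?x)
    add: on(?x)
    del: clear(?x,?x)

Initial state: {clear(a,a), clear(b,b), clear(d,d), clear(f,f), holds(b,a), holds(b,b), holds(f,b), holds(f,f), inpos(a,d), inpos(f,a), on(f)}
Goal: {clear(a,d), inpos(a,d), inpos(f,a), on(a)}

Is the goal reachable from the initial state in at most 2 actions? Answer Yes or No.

1. free(a,d)  →  {clear(a,a), clear(a,d), clear(b,b), clear(f,f), holds(b,a), holds(b,b), holds(f,b), holds(f,f), inpos(a,d), inpos(f,a), on(f)}
2. drop(f,b)  →  {clear(a,a), clear(a,d), clear(b,b), clear(f,f), holds(b,a), holds(b,b), inpos(a,d), inpos(b,b), inpos(f,a), on(b), on(f)}
3. drop(b,a)  →  {clear(a,a), clear(a,d), clear(b,b), clear(f,f), inpos(a,a), inpos(a,d), inpos(b,b), inpos(f,a), on(a), on(b), on(f)}
optimal plan length = 3; 3 > 2

No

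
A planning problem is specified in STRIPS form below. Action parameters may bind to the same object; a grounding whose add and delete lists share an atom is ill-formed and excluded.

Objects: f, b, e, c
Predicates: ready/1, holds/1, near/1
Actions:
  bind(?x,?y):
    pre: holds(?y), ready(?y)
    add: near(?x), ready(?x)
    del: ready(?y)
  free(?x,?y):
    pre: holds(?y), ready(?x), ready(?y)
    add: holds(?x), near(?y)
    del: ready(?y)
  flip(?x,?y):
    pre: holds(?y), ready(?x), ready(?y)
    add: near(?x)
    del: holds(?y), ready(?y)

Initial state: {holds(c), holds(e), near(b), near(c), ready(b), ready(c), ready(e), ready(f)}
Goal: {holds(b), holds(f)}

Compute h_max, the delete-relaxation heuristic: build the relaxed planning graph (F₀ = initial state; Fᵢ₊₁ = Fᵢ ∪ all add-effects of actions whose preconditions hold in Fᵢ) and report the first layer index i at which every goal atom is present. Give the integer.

1

F0 = init (8 atoms)
F1 = F0 ∪ {holds(b), holds(f), near(e), near(f)}  (12 atoms)
goal ⊆ F1  ⇒  h_max = 1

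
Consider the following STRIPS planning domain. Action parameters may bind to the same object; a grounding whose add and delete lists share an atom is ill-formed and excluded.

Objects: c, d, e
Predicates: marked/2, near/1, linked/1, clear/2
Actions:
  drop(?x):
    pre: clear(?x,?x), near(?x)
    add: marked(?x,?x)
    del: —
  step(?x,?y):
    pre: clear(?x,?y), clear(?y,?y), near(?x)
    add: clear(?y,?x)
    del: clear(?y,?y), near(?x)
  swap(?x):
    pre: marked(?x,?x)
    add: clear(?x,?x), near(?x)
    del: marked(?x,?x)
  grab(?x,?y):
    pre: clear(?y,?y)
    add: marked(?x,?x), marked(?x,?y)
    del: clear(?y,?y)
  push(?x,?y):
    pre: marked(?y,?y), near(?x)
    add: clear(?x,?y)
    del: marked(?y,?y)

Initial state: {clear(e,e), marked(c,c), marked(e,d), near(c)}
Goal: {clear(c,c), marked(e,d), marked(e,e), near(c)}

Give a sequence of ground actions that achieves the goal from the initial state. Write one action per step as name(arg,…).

swap(c); grab(e,e)

1. swap(c)  →  {clear(c,c), clear(e,e), marked(e,d), near(c)}
2. grab(e,e)  →  {clear(c,c), marked(e,d), marked(e,e), near(c)}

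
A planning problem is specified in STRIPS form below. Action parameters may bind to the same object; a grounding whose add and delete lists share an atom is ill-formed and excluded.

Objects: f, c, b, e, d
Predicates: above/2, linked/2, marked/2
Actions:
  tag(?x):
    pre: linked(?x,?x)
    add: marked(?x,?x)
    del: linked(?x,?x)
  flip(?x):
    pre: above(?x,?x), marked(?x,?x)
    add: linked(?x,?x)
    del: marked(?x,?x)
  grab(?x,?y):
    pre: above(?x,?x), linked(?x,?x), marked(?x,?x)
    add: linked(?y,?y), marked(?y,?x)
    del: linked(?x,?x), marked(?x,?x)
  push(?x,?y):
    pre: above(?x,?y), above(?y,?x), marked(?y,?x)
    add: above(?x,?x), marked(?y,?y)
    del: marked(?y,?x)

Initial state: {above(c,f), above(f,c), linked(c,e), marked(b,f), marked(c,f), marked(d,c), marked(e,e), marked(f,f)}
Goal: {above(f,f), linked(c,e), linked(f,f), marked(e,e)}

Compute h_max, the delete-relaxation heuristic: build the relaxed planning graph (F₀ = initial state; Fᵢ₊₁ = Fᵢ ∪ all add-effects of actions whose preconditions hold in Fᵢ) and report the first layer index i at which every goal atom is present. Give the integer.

F0 = init (8 atoms)
F1 = F0 ∪ {above(f,f), marked(c,c)}  (10 atoms)
F2 = F1 ∪ {linked(f,f)}  (11 atoms)
goal ⊆ F2  ⇒  h_max = 2

2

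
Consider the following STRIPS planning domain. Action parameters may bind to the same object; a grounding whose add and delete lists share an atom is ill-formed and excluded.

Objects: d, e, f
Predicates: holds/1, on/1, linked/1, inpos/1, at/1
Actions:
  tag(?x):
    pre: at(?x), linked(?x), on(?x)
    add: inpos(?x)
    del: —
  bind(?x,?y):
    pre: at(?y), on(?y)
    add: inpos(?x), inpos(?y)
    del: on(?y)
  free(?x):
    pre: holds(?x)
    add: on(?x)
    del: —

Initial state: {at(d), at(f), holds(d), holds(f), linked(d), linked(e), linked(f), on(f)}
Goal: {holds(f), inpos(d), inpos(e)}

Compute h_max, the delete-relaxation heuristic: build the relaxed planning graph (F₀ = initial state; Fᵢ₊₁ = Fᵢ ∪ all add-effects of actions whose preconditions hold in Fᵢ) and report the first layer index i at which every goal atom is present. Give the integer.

F0 = init (8 atoms)
F1 = F0 ∪ {inpos(d), inpos(e), inpos(f), on(d)}  (12 atoms)
goal ⊆ F1  ⇒  h_max = 1

1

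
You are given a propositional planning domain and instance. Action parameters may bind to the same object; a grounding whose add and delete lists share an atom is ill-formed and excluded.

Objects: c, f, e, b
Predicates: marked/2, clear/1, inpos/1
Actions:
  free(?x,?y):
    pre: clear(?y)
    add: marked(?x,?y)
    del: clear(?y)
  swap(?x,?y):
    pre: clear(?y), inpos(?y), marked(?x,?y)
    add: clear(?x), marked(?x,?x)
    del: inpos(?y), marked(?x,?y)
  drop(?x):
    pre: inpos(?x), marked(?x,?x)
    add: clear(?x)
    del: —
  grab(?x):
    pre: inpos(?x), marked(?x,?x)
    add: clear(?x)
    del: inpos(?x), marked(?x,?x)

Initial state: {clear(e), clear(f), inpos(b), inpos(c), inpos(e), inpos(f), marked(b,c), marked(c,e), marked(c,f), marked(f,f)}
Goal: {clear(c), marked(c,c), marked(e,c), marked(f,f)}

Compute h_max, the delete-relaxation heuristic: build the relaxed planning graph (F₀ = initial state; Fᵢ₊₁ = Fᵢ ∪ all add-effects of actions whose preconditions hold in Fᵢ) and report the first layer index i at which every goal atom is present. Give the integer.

F0 = init (10 atoms)
F1 = F0 ∪ {clear(c), marked(b,e), marked(b,f), marked(c,c), marked(e,e), marked(e,f), marked(f,e)}  (17 atoms)
F2 = F1 ∪ {clear(b), marked(b,b), marked(e,c), marked(f,c)}  (21 atoms)
goal ⊆ F2  ⇒  h_max = 2

2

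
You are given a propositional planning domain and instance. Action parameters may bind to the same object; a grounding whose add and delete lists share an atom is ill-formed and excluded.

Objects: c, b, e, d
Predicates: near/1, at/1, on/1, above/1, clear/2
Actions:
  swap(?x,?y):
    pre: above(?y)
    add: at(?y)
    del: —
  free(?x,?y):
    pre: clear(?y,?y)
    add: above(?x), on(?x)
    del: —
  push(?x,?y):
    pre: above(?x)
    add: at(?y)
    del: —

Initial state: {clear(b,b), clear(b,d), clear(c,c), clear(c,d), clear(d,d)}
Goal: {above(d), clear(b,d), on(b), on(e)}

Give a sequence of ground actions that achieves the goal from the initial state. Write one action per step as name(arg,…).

free(b,c); free(e,c); free(d,c)

1. free(b,c)  →  {above(b), clear(b,b), clear(b,d), clear(c,c), clear(c,d), clear(d,d), on(b)}
2. free(e,c)  →  {above(b), above(e), clear(b,b), clear(b,d), clear(c,c), clear(c,d), clear(d,d), on(b), on(e)}
3. free(d,c)  →  {above(b), above(d), above(e), clear(b,b), clear(b,d), clear(c,c), clear(c,d), clear(d,d), on(b), on(d), on(e)}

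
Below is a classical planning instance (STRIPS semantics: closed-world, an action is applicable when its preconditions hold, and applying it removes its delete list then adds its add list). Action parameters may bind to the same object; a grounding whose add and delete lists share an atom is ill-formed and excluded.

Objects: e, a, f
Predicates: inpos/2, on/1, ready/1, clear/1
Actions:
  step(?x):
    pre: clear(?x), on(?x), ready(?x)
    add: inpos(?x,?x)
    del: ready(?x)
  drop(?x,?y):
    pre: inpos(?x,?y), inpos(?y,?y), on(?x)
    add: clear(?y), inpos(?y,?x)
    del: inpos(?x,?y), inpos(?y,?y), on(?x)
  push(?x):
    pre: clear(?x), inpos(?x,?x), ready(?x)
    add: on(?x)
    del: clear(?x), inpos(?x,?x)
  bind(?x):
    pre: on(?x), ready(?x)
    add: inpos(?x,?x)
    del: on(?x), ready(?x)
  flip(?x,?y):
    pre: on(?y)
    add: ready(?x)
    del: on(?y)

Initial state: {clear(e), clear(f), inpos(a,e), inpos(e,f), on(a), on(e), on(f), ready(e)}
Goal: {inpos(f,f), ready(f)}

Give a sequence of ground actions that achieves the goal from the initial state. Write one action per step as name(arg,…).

1. flip(f,e)  →  {clear(e), clear(f), inpos(a,e), inpos(e,f), on(a), on(f), ready(e), ready(f)}
2. step(f)  →  {clear(e), clear(f), inpos(a,e), inpos(e,f), inpos(f,f), on(a), on(f), ready(e)}
3. flip(f,a)  →  {clear(e), clear(f), inpos(a,e), inpos(e,f), inpos(f,f), on(f), ready(e), ready(f)}

flip(f,e); step(f); flip(f,a)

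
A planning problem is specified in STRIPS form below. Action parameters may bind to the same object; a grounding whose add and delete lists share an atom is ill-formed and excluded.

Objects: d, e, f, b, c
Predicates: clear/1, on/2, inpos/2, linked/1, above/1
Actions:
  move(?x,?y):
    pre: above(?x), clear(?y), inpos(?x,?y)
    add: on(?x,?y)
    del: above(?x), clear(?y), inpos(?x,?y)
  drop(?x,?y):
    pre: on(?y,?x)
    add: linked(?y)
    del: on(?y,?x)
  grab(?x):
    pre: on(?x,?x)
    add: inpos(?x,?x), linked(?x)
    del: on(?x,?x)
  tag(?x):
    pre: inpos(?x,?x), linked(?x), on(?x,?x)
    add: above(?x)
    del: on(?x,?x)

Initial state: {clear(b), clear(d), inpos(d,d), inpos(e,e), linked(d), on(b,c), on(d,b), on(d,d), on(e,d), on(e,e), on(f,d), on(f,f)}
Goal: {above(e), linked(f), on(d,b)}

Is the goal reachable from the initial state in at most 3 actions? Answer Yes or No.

1. drop(d,e)  →  {clear(b), clear(d), inpos(d,d), inpos(e,e), linked(d), linked(e), on(b,c), on(d,b), on(d,d), on(e,e), on(f,d), on(f,f)}
2. drop(d,f)  →  {clear(b), clear(d), inpos(d,d), inpos(e,e), linked(d), linked(e), linked(f), on(b,c), on(d,b), on(d,d), on(e,e), on(f,f)}
3. tag(e)  →  {above(e), clear(b), clear(d), inpos(d,d), inpos(e,e), linked(d), linked(e), linked(f), on(b,c), on(d,b), on(d,d), on(f,f)}
optimal plan length = 3; 3 ≤ 3

Yes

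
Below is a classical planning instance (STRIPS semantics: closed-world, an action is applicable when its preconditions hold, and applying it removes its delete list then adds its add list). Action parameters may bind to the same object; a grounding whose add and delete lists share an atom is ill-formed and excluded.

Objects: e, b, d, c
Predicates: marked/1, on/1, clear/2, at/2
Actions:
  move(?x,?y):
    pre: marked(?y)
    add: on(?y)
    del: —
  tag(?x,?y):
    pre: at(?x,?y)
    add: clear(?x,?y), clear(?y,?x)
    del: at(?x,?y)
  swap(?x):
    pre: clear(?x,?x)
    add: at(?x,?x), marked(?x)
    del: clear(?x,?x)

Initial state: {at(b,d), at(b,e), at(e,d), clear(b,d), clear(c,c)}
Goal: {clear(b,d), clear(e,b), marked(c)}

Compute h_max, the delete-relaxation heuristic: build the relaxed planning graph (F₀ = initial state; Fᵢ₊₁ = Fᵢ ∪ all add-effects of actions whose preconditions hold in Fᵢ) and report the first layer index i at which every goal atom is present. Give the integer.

1

F0 = init (5 atoms)
F1 = F0 ∪ {at(c,c), clear(b,e), clear(d,b), clear(d,e), clear(e,b), clear(e,d), marked(c)}  (12 atoms)
goal ⊆ F1  ⇒  h_max = 1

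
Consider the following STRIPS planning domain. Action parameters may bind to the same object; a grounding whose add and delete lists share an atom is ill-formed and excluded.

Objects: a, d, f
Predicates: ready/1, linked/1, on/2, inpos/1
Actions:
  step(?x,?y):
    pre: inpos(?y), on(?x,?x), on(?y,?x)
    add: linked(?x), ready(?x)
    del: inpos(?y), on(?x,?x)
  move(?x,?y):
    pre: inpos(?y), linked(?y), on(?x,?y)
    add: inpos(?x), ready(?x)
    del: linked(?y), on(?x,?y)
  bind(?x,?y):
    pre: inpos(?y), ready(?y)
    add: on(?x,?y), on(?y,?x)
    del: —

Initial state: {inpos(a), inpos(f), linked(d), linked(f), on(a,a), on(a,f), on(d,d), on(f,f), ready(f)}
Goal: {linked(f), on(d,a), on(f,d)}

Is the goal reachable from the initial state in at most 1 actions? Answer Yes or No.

No

1. move(a,f)  →  {inpos(a), inpos(f), linked(d), on(a,a), on(d,d), on(f,f), ready(a), ready(f)}
2. bind(d,a)  →  {inpos(a), inpos(f), linked(d), on(a,a), on(a,d), on(d,a), on(d,d), on(f,f), ready(a), ready(f)}
3. bind(d,f)  →  {inpos(a), inpos(f), linked(d), on(a,a), on(a,d), on(d,a), on(d,d), on(d,f), on(f,d), on(f,f), ready(a), ready(f)}
4. step(f,f)  →  {inpos(a), linked(d), linked(f), on(a,a), on(a,d), on(d,a), on(d,d), on(d,f), on(f,d), ready(a), ready(f)}
optimal plan length = 4; 4 > 1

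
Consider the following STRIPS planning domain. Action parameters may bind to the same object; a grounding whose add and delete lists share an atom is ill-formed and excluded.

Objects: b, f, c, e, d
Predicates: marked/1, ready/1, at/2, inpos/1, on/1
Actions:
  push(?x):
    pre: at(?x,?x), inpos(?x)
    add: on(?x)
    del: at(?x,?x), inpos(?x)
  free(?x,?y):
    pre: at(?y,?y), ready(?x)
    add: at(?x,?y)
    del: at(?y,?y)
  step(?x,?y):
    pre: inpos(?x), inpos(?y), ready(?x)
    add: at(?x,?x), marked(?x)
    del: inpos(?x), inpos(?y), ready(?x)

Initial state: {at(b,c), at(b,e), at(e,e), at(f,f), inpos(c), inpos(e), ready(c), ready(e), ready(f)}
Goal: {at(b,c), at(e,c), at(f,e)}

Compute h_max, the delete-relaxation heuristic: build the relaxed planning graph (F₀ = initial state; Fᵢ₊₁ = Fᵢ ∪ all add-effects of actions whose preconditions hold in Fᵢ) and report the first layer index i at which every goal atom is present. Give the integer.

F0 = init (9 atoms)
F1 = F0 ∪ {at(c,c), at(c,e), at(c,f), at(e,f), at(f,e), marked(c), marked(e), on(e)}  (17 atoms)
F2 = F1 ∪ {at(e,c), at(f,c), on(c)}  (20 atoms)
goal ⊆ F2  ⇒  h_max = 2

2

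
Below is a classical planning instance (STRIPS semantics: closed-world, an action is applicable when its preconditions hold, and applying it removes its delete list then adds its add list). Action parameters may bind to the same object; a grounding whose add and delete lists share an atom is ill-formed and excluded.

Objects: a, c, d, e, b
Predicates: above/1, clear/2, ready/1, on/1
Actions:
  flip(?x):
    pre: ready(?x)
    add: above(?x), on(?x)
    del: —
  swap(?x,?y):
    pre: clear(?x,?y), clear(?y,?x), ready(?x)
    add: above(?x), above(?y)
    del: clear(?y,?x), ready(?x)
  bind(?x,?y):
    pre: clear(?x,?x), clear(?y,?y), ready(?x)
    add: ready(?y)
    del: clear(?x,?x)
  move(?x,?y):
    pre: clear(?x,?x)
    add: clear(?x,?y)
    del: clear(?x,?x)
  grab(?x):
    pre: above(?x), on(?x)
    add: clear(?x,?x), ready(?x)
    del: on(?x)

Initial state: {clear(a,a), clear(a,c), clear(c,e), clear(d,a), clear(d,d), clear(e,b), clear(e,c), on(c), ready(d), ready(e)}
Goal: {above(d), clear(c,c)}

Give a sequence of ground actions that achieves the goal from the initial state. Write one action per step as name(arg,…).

flip(d); swap(e,c); grab(c)

1. flip(d)  →  {above(d), clear(a,a), clear(a,c), clear(c,e), clear(d,a), clear(d,d), clear(e,b), clear(e,c), on(c), on(d), ready(d), ready(e)}
2. swap(e,c)  →  {above(c), above(d), above(e), clear(a,a), clear(a,c), clear(d,a), clear(d,d), clear(e,b), clear(e,c), on(c), on(d), ready(d)}
3. grab(c)  →  {above(c), above(d), above(e), clear(a,a), clear(a,c), clear(c,c), clear(d,a), clear(d,d), clear(e,b), clear(e,c), on(d), ready(c), ready(d)}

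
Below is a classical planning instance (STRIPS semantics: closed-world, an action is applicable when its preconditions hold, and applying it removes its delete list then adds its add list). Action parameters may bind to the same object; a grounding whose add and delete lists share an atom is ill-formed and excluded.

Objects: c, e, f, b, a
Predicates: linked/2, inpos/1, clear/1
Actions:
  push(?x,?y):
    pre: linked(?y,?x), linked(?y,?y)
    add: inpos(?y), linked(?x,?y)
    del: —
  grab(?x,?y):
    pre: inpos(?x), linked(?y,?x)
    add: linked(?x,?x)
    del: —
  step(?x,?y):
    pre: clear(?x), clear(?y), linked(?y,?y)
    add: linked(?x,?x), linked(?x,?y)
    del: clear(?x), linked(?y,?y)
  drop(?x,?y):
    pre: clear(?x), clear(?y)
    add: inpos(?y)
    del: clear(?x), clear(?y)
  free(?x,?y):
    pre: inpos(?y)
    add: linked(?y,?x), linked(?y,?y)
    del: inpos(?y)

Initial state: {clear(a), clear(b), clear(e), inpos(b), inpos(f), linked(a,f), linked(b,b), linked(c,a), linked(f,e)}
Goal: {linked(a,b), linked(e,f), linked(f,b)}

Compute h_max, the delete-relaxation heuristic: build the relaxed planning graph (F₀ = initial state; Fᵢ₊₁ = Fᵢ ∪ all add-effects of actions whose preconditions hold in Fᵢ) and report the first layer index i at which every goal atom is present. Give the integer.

F0 = init (9 atoms)
F1 = F0 ∪ {inpos(a), inpos(e), linked(a,a), linked(a,b), linked(b,a), linked(b,c), linked(b,e), linked(b,f), linked(e,b), linked(e,e), linked(f,a), linked(f,b), linked(f,c), linked(f,f)}  (23 atoms)
F2 = F1 ∪ {linked(a,c), linked(a,e), linked(c,b), linked(c,f), linked(e,a), linked(e,c), linked(e,f)}  (30 atoms)
goal ⊆ F2  ⇒  h_max = 2

2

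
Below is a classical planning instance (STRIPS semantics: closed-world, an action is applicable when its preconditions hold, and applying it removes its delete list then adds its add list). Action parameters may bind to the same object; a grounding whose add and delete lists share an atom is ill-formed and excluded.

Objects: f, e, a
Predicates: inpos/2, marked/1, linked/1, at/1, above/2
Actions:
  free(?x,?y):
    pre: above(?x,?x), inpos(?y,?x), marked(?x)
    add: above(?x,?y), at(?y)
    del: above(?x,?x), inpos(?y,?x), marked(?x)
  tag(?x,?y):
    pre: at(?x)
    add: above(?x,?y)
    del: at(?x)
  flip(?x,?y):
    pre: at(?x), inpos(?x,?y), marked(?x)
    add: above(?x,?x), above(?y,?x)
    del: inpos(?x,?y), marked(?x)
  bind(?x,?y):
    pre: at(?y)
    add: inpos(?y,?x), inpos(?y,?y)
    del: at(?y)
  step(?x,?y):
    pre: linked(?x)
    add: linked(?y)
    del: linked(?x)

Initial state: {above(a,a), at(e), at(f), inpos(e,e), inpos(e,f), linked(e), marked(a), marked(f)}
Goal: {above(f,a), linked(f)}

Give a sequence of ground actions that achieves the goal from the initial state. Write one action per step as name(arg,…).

tag(f,a); step(e,f)

1. tag(f,a)  →  {above(a,a), above(f,a), at(e), inpos(e,e), inpos(e,f), linked(e), marked(a), marked(f)}
2. step(e,f)  →  {above(a,a), above(f,a), at(e), inpos(e,e), inpos(e,f), linked(f), marked(a), marked(f)}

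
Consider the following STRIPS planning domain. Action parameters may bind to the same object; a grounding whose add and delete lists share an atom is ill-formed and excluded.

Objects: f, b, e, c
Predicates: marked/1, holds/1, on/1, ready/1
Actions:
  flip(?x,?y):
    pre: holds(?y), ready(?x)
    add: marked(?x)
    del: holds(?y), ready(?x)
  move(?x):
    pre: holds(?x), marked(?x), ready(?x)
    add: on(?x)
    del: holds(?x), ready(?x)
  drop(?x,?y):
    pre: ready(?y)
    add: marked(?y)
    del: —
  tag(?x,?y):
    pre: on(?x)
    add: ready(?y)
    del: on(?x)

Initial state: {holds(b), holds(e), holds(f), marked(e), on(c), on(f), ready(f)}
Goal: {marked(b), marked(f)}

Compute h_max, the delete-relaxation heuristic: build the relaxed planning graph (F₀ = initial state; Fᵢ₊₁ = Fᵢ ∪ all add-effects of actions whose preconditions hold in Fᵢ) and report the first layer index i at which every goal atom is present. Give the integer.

2

F0 = init (7 atoms)
F1 = F0 ∪ {marked(f), ready(b), ready(c), ready(e)}  (11 atoms)
F2 = F1 ∪ {marked(b), marked(c), on(e)}  (14 atoms)
goal ⊆ F2  ⇒  h_max = 2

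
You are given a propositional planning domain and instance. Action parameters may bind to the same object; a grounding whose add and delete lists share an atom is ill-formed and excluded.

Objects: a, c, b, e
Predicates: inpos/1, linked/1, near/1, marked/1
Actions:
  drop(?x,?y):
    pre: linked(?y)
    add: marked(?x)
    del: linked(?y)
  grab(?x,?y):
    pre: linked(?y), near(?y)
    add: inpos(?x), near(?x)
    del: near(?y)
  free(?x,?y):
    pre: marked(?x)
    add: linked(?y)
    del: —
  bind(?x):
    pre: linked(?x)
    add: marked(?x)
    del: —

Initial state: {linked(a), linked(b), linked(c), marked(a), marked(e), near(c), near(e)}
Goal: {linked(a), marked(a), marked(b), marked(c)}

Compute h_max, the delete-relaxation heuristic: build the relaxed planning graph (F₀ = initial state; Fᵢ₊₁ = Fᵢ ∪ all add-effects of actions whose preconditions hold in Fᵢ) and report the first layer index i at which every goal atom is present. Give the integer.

1

F0 = init (7 atoms)
F1 = F0 ∪ {inpos(a), inpos(b), inpos(e), linked(e), marked(b), marked(c), near(a), near(b)}  (15 atoms)
goal ⊆ F1  ⇒  h_max = 1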